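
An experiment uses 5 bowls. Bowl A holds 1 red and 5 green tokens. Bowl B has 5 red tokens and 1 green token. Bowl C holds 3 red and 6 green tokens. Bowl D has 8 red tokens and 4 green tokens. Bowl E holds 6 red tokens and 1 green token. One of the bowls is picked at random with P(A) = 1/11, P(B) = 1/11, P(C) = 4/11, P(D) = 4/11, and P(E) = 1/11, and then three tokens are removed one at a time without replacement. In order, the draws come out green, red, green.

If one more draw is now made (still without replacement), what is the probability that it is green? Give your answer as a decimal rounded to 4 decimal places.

0.6037

Under each hypothesis, the probability of the observed sequence is: P(data | bowl A) = (5/6)(1/5)(4/4) = 0.16667; P(data | bowl B) = (1/6)(5/5)(0/4) = 0; P(data | bowl C) = (6/9)(3/8)(5/7) = 0.17857; P(data | bowl D) = (4/12)(8/11)(3/10) = 0.072727; P(data | bowl E) = (1/7)(6/6)(0/5) = 0.
Multiplying each by its prior: 1/11 · 0.16667 = 0.015152, 1/11 · 0 = 0, 4/11 · 0.17857 = 0.064935, 4/11 · 0.072727 = 0.026446, 1/11 · 0 = 0; with total 0.10653.
Dividing through by the total gives posterior P(bowl A | data) = 0.14222, P(bowl B | data) = 0, P(bowl C | data) = 0.60953, P(bowl D | data) = 0.24825, P(bowl E | data) = 0.
The predictive probability is P(green next | data) = (1)(0.14222) + (2/3)(0.60953) + (2/9)(0.24825) = 0.60374.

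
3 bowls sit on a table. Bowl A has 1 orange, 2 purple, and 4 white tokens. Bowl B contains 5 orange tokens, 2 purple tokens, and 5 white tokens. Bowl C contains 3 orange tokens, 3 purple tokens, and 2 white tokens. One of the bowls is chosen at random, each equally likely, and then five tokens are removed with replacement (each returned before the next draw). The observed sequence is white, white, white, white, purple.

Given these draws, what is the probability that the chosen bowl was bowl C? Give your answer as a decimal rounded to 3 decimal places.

0.040

The likelihood of the observed sequence under each hypothesis: P(data | bowl A) = (4/7)(4/7)(4/7)(4/7)(2/7) = 0.030463; P(data | bowl B) = (5/12)(5/12)(5/12)(5/12)(2/12) = 0.0050235; P(data | bowl C) = (2/8)(2/8)(2/8)(2/8)(3/8) = 0.0014648.
Weighting by the prior gives 1/3 · 0.030463 = 0.010154, 1/3 · 0.0050235 = 0.0016745, 1/3 · 0.0014648 = 0.00048828; summing to 0.012317.
Therefore the posterior P(bowl C | data) = (0.00048828) / (0.012317) = 0.039642.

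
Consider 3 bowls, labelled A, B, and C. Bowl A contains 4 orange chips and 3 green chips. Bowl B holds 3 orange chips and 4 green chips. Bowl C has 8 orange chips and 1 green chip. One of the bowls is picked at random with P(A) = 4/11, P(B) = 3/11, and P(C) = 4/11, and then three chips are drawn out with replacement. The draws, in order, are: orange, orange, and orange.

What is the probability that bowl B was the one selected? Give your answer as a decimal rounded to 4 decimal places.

0.0623

For each hypothesis, P(data | H) works out to: P(data | bowl A) = (4/7)(4/7)(4/7) = 0.18659; P(data | bowl B) = (3/7)(3/7)(3/7) = 0.078717; P(data | bowl C) = (8/9)(8/9)(8/9) = 0.70233.
The prior-weighted likelihoods are 4/11 · 0.18659 = 0.067851, 3/11 · 0.078717 = 0.021468, 4/11 · 0.70233 = 0.25539; with total 0.34471.
Hence P(bowl B | data) = (0.021468) / (0.34471) = 0.062279.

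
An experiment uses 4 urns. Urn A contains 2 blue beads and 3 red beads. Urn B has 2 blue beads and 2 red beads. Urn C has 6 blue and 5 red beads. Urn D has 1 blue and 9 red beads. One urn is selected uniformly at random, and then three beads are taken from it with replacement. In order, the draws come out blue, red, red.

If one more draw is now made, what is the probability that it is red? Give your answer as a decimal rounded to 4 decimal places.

For each hypothesis, P(data | H) works out to: P(data | urn A) = (2/5)(3/5)(3/5) = 0.144; P(data | urn B) = (2/4)(2/4)(2/4) = 0.125; P(data | urn C) = (6/11)(5/11)(5/11) = 0.1127; P(data | urn D) = (1/10)(9/10)(9/10) = 0.081.
The prior-weighted likelihoods are 1/4 · 0.144 = 0.036, 1/4 · 0.125 = 0.03125, 1/4 · 0.1127 = 0.028174, 1/4 · 0.081 = 0.02025; with total 0.11567.
Dividing through by the total gives posterior P(urn A | data) = 0.31122, P(urn B | data) = 0.27016, P(urn C | data) = 0.24357, P(urn D | data) = 0.17506.
The predictive probability is P(red next | data) = (3/5)(0.31122) + (1/2)(0.27016) + (5/11)(0.24357) + (9/10)(0.17506) = 0.59007.

0.5901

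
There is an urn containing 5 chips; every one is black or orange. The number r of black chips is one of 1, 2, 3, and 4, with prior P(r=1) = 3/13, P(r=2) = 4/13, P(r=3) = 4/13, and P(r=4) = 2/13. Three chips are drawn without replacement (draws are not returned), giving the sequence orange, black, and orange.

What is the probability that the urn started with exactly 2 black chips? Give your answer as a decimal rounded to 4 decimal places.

Compute the likelihood of the observed sequence for each case: P(data | r = 1) = (4/5)(1/4)(3/3) = 1/5; P(data | r = 2) = (3/5)(2/4)(2/3) = 1/5; P(data | r = 3) = (2/5)(3/4)(1/3) = 1/10; P(data | r = 4) = (1/5)(4/4)(0/3) = 0.
Weighting by the prior gives 3/13 · 1/5 = 3/65, 4/13 · 1/5 = 4/65, 4/13 · 1/10 = 2/65, 2/13 · 0 = 0; with total 9/65.
So P(r = 2 | data) = (4/65) / (9/65) = 4/9.

0.4444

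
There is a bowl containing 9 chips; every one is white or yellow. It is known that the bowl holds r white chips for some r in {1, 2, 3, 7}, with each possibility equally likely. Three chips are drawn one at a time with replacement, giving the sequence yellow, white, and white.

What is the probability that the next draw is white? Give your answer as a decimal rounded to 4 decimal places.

0.5390

The likelihood of the observed sequence under each hypothesis: P(data | r = 1) = (8/9)(1/9)(1/9) = 0.010974; P(data | r = 2) = (7/9)(2/9)(2/9) = 0.038409; P(data | r = 3) = (6/9)(3/9)(3/9) = 0.074074; P(data | r = 7) = (2/9)(7/9)(7/9) = 0.13443.
Multiplying each by its prior: 1/4 · 0.010974 = 0.0027435, 1/4 · 0.038409 = 0.0096022, 1/4 · 0.074074 = 0.018519, 1/4 · 0.13443 = 0.033608; these sum to 0.064472.
Normalising, the posterior is P(r = 1 | data) = 0.042553, P(r = 2 | data) = 0.14894, P(r = 3 | data) = 0.28723, P(r = 7 | data) = 0.52128.
The predictive probability is P(white next | data) = (1/9)(0.042553) + (2/9)(0.14894) + (1/3)(0.28723) + (7/9)(0.52128) = 0.53901.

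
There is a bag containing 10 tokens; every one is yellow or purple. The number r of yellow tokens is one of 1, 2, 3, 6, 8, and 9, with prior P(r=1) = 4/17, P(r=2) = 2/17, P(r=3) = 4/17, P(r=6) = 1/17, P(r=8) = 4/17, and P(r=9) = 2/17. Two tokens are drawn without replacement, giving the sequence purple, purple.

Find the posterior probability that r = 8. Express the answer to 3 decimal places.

Under each hypothesis, the probability of the observed sequence is: P(data | r = 1) = (9/10)(8/9) = 4/5; P(data | r = 2) = (8/10)(7/9) = 28/45; P(data | r = 3) = (7/10)(6/9) = 7/15; P(data | r = 6) = (4/10)(3/9) = 2/15; P(data | r = 8) = (2/10)(1/9) = 1/45; P(data | r = 9) = (1/10)(0/9) = 0.
Weighting by the prior gives 4/17 · 4/5 = 16/85, 2/17 · 28/45 = 56/765, 4/17 · 7/15 = 28/255, 1/17 · 2/15 = 2/255, 4/17 · 1/45 = 4/765, 2/17 · 0 = 0; summing to 98/255.
Therefore the posterior P(r = 8 | data) = (4/765) / (98/255) = 2/147.

0.014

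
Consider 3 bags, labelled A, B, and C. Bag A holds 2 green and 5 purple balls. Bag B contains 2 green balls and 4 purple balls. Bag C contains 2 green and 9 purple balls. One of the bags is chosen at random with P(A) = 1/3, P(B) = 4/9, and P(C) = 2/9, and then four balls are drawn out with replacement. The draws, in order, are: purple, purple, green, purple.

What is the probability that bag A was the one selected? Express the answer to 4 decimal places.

0.3446

Under each hypothesis, the probability of the observed sequence is: P(data | bag A) = (5/7)(5/7)(2/7)(5/7) = 0.10412; P(data | bag B) = (4/6)(4/6)(2/6)(4/6) = 0.098765; P(data | bag C) = (9/11)(9/11)(2/11)(9/11) = 0.099583.
The prior-weighted likelihoods are 1/3 · 0.10412 = 0.034708, 4/9 · 0.098765 = 0.043896, 2/9 · 0.099583 = 0.02213; these sum to 0.10073.
By Bayes' rule, P(bag A | data) = (0.034708) / (0.10073) = 0.34455.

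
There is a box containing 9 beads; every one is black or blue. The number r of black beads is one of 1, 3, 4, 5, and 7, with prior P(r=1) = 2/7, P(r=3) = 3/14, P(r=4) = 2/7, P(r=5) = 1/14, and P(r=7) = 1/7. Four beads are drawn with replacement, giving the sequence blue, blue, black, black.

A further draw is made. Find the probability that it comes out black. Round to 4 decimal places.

Under each hypothesis, the probability of the observed sequence is: P(data | r = 1) = (8/9)(8/9)(1/9)(1/9) = 0.0097546; P(data | r = 3) = (6/9)(6/9)(3/9)(3/9) = 0.049383; P(data | r = 4) = (5/9)(5/9)(4/9)(4/9) = 0.060966; P(data | r = 5) = (4/9)(4/9)(5/9)(5/9) = 0.060966; P(data | r = 7) = (2/9)(2/9)(7/9)(7/9) = 0.029873.
Weighting by the prior gives 2/7 · 0.0097546 = 0.002787, 3/14 · 0.049383 = 0.010582, 2/7 · 0.060966 = 0.017419, 1/14 · 0.060966 = 0.0043547, 1/7 · 0.029873 = 0.0042676; with total 0.03941.
Dividing through by the total gives posterior P(r = 1 | data) = 0.070718, P(r = 3 | data) = 0.26851, P(r = 4 | data) = 0.44199, P(r = 5 | data) = 0.1105, P(r = 7 | data) = 0.10829.
Averaging over the posterior, P(black next | data) = (1/9)(0.070718) + (1/3)(0.26851) + (4/9)(0.44199) + (5/9)(0.1105) + (7/9)(0.10829) = 0.43941.

0.4394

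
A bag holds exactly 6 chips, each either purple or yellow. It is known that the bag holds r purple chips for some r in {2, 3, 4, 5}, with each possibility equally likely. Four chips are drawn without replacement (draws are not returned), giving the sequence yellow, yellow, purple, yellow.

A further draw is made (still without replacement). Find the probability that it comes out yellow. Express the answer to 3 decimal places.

0.364

The likelihood of the observed sequence under each hypothesis: P(data | r = 2) = (4/6)(3/5)(2/4)(2/3) = 2/15; P(data | r = 3) = (3/6)(2/5)(3/4)(1/3) = 1/20; P(data | r = 4) = (2/6)(1/5)(4/4)(0/3) = 0; P(data | r = 5) = (1/6)(0/5) = 0.
Weighting by the prior gives 1/4 · 2/15 = 1/30, 1/4 · 1/20 = 1/80, 1/4 · 0 = 0, 1/4 · 0 = 0; these sum to 11/240.
The posterior is then P(r = 2 | data) = 8/11, P(r = 3 | data) = 3/11, P(r = 4 | data) = 0, P(r = 5 | data) = 0.
Averaging over the posterior, P(yellow next | data) = (1/2)(8/11) + (0)(3/11) = 4/11.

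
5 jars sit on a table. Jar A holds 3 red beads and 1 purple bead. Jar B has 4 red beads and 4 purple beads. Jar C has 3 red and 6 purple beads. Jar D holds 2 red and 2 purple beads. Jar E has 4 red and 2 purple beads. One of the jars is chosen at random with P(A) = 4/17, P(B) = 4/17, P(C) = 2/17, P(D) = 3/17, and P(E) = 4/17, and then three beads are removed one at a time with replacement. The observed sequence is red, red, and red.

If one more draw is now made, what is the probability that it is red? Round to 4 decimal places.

Under each hypothesis, the probability of the observed sequence is: P(data | jar A) = (3/4)(3/4)(3/4) = 0.42188; P(data | jar B) = (4/8)(4/8)(4/8) = 0.125; P(data | jar C) = (3/9)(3/9)(3/9) = 0.037037; P(data | jar D) = (2/4)(2/4)(2/4) = 0.125; P(data | jar E) = (4/6)(4/6)(4/6) = 0.2963.
The prior-weighted likelihoods are 4/17 · 0.42188 = 0.099265, 4/17 · 0.125 = 0.029412, 2/17 · 0.037037 = 0.0043573, 3/17 · 0.125 = 0.022059, 4/17 · 0.2963 = 0.069717; with total 0.22481.
The posterior is then P(jar A | data) = 0.44155, P(jar B | data) = 0.13083, P(jar C | data) = 0.019382, P(jar D | data) = 0.098122, P(jar E | data) = 0.31012.
So P(red next | data) = Σ P(red next | H) P(H | data) = (3/4)(0.44155) + (1/2)(0.13083) + (1/3)(0.019382) + (1/2)(0.098122) + (2/3)(0.31012) = 0.65884.

0.6588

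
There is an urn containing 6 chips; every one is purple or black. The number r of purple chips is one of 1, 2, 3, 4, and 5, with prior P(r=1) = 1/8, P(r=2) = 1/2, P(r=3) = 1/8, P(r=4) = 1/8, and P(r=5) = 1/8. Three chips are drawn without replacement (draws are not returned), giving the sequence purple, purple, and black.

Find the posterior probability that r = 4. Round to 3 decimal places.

The likelihood of the observed sequence under each hypothesis: P(data | r = 1) = (1/6)(0/5) = 0; P(data | r = 2) = (2/6)(1/5)(4/4) = 1/15; P(data | r = 3) = (3/6)(2/5)(3/4) = 3/20; P(data | r = 4) = (4/6)(3/5)(2/4) = 1/5; P(data | r = 5) = (5/6)(4/5)(1/4) = 1/6.
The prior-weighted likelihoods are 1/8 · 0 = 0, 1/2 · 1/15 = 1/30, 1/8 · 3/20 = 3/160, 1/8 · 1/5 = 1/40, 1/8 · 1/6 = 1/48; summing to 47/480.
Therefore the posterior P(r = 4 | data) = (1/40) / (47/480) = 12/47.

0.255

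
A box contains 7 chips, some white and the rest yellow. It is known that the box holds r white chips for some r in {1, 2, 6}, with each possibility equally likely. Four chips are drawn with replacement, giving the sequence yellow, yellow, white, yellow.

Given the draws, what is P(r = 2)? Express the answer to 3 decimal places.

For each hypothesis, P(data | H) works out to: P(data | r = 1) = (6/7)(6/7)(1/7)(6/7) = 0.089963; P(data | r = 2) = (5/7)(5/7)(2/7)(5/7) = 0.10412; P(data | r = 6) = (1/7)(1/7)(6/7)(1/7) = 0.002499.
The prior-weighted likelihoods are 1/3 · 0.089963 = 0.029988, 1/3 · 0.10412 = 0.034708, 1/3 · 0.002499 = 0.00083299; summing to 0.065528.
So P(r = 2 | data) = (0.034708) / (0.065528) = 0.52966.

0.530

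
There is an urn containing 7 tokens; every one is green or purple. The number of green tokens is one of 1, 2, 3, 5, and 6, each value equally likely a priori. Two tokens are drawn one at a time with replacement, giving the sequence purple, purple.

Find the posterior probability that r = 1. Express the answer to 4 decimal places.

0.4390

Compute the likelihood of the observed sequence for each case: P(data | r = 1) = (6/7)(6/7) = 36/49; P(data | r = 2) = (5/7)(5/7) = 25/49; P(data | r = 3) = (4/7)(4/7) = 16/49; P(data | r = 5) = (2/7)(2/7) = 4/49; P(data | r = 6) = (1/7)(1/7) = 1/49.
The prior-weighted likelihoods are 1/5 · 36/49 = 36/245, 1/5 · 25/49 = 5/49, 1/5 · 16/49 = 16/245, 1/5 · 4/49 = 4/245, 1/5 · 1/49 = 1/245; summing to 82/245.
Therefore the posterior P(r = 1 | data) = (36/245) / (82/245) = 18/41.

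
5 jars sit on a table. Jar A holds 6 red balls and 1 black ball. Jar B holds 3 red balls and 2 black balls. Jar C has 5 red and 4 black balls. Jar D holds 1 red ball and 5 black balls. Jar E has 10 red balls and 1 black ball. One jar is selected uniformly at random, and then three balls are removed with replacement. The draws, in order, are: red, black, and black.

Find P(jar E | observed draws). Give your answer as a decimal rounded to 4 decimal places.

0.0217

Under each hypothesis, the probability of the observed sequence is: P(data | jar A) = (6/7)(1/7)(1/7) = 0.017493; P(data | jar B) = (3/5)(2/5)(2/5) = 0.096; P(data | jar C) = (5/9)(4/9)(4/9) = 0.10974; P(data | jar D) = (1/6)(5/6)(5/6) = 0.11574; P(data | jar E) = (10/11)(1/11)(1/11) = 0.0075131.
The prior-weighted likelihoods are 1/5 · 0.017493 = 0.0034985, 1/5 · 0.096 = 0.0192, 1/5 · 0.10974 = 0.021948, 1/5 · 0.11574 = 0.023148, 1/5 · 0.0075131 = 0.0015026; these sum to 0.069297.
Therefore the posterior P(jar E | data) = (0.0015026) / (0.069297) = 0.021684.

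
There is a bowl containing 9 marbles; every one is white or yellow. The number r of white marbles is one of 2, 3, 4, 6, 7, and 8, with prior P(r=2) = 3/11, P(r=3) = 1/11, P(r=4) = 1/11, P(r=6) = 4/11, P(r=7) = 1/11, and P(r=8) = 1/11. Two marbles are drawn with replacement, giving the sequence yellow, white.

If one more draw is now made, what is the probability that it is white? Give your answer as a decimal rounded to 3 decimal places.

Compute the likelihood of the observed sequence for each case: P(data | r = 2) = (7/9)(2/9) = 14/81; P(data | r = 3) = (6/9)(3/9) = 2/9; P(data | r = 4) = (5/9)(4/9) = 20/81; P(data | r = 6) = (3/9)(6/9) = 2/9; P(data | r = 7) = (2/9)(7/9) = 14/81; P(data | r = 8) = (1/9)(8/9) = 8/81.
Weighting by the prior gives 3/11 · 14/81 = 14/297, 1/11 · 2/9 = 2/99, 1/11 · 20/81 = 20/891, 4/11 · 2/9 = 8/99, 1/11 · 14/81 = 14/891, 1/11 · 8/81 = 8/891; these sum to 58/297.
Dividing through by the total gives posterior P(r = 2 | data) = 7/29, P(r = 3 | data) = 3/29, P(r = 4 | data) = 10/87, P(r = 6 | data) = 12/29, P(r = 7 | data) = 7/87, P(r = 8 | data) = 4/87.
Averaging over the posterior, P(white next | data) = (2/9)(7/29) + (1/3)(3/29) + (4/9)(10/87) + (2/3)(12/29) + (7/9)(7/87) + (8/9)(4/87) = 14/27.

0.519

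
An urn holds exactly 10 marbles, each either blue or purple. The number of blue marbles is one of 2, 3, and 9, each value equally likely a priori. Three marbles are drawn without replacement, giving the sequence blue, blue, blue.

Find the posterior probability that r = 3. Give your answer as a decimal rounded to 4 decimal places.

0.0118

For each hypothesis, P(data | H) works out to: P(data | r = 2) = (2/10)(1/9)(0/8) = 0; P(data | r = 3) = (3/10)(2/9)(1/8) = 1/120; P(data | r = 9) = (9/10)(8/9)(7/8) = 7/10.
The prior-weighted likelihoods are 1/3 · 0 = 0, 1/3 · 1/120 = 1/360, 1/3 · 7/10 = 7/30; summing to 17/72.
By Bayes' rule, P(r = 3 | data) = (1/360) / (17/72) = 1/85.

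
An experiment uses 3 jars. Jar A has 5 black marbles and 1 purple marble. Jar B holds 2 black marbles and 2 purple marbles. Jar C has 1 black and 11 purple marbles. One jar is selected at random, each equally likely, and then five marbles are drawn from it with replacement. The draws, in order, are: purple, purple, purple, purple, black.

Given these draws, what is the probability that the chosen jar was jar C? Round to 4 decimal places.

The likelihood of the observed sequence under each hypothesis: P(data | jar A) = (1/6)(1/6)(1/6)(1/6)(5/6) = 0.000643; P(data | jar B) = (2/4)(2/4)(2/4)(2/4)(2/4) = 0.03125; P(data | jar C) = (11/12)(11/12)(11/12)(11/12)(1/12) = 0.058839.
Weighting by the prior gives 1/3 · 0.000643 = 0.00021433, 1/3 · 0.03125 = 0.010417, 1/3 · 0.058839 = 0.019613; these sum to 0.030244.
So P(jar C | data) = (0.019613) / (0.030244) = 0.64849.

0.6485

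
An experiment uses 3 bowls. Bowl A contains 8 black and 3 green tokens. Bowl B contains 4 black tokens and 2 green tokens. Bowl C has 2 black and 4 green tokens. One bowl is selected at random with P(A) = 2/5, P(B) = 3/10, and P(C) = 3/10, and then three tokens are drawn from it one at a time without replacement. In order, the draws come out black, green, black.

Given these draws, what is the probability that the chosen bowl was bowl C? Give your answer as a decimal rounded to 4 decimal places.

For each hypothesis, P(data | H) works out to: P(data | bowl A) = (8/11)(3/10)(7/9) = 28/165; P(data | bowl B) = (4/6)(2/5)(3/4) = 1/5; P(data | bowl C) = (2/6)(4/5)(1/4) = 1/15.
Multiplying each by its prior: 2/5 · 28/165 = 56/825, 3/10 · 1/5 = 3/50, 3/10 · 1/15 = 1/50; with total 122/825.
By Bayes' rule, P(bowl C | data) = (1/50) / (122/825) = 33/244.

0.1352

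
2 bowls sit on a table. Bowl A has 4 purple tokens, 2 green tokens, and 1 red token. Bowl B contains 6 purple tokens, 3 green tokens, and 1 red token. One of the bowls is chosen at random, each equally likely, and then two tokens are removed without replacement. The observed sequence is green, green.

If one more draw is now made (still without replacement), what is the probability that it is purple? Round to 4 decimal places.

Under each hypothesis, the probability of the observed sequence is: P(data | bowl A) = (2/7)(1/6) = 1/21; P(data | bowl B) = (3/10)(2/9) = 1/15.
The prior-weighted likelihoods are 1/2 · 1/21 = 1/42, 1/2 · 1/15 = 1/30; summing to 2/35.
Dividing through by the total gives posterior P(bowl A | data) = 5/12, P(bowl B | data) = 7/12.
Averaging over the posterior, P(purple next | data) = (4/5)(5/12) + (3/4)(7/12) = 37/48.

0.7708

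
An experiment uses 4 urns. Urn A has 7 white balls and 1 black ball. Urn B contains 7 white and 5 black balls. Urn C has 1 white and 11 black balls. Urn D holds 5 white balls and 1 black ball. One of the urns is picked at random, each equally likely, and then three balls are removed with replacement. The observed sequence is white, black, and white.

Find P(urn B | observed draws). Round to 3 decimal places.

Compute the likelihood of the observed sequence for each case: P(data | urn A) = (7/8)(1/8)(7/8) = 0.095703; P(data | urn B) = (7/12)(5/12)(7/12) = 0.14178; P(data | urn C) = (1/12)(11/12)(1/12) = 0.0063657; P(data | urn D) = (5/6)(1/6)(5/6) = 0.11574.
Weighting by the prior gives 1/4 · 0.095703 = 0.023926, 1/4 · 0.14178 = 0.035446, 1/4 · 0.0063657 = 0.0015914, 1/4 · 0.11574 = 0.028935; with total 0.089898.
So P(urn B | data) = (0.035446) / (0.089898) = 0.39429.

0.394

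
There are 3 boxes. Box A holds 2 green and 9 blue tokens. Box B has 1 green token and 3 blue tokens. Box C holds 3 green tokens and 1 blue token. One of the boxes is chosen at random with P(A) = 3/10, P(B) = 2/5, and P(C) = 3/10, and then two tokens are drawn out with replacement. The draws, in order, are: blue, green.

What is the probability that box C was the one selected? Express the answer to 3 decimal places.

0.320

For each hypothesis, P(data | H) works out to: P(data | box A) = (9/11)(2/11) = 0.14876; P(data | box B) = (3/4)(1/4) = 0.1875; P(data | box C) = (1/4)(3/4) = 0.1875.
Weighting by the prior gives 3/10 · 0.14876 = 0.044628, 2/5 · 0.1875 = 0.075, 3/10 · 0.1875 = 0.05625; summing to 0.17588.
Therefore the posterior P(box C | data) = (0.05625) / (0.17588) = 0.31982.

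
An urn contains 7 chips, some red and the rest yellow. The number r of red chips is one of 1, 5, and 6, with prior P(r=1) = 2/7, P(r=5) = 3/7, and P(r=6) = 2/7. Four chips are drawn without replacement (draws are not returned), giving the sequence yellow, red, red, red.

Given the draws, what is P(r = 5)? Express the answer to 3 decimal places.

0.600

For each hypothesis, P(data | H) works out to: P(data | r = 1) = (6/7)(1/6)(0/5) = 0; P(data | r = 5) = (2/7)(5/6)(4/5)(3/4) = 1/7; P(data | r = 6) = (1/7)(6/6)(5/5)(4/4) = 1/7.
Weighting by the prior gives 2/7 · 0 = 0, 3/7 · 1/7 = 3/49, 2/7 · 1/7 = 2/49; summing to 5/49.
So P(r = 5 | data) = (3/49) / (5/49) = 3/5.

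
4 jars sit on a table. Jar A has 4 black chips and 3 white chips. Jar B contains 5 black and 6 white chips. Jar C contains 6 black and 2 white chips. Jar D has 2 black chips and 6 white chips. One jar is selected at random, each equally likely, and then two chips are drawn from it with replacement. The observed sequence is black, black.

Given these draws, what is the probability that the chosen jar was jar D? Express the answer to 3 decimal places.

Under each hypothesis, the probability of the observed sequence is: P(data | jar A) = (4/7)(4/7) = 0.32653; P(data | jar B) = (5/11)(5/11) = 0.20661; P(data | jar C) = (6/8)(6/8) = 0.5625; P(data | jar D) = (2/8)(2/8) = 0.0625.
Multiplying each by its prior: 1/4 · 0.32653 = 0.081633, 1/4 · 0.20661 = 0.051653, 1/4 · 0.5625 = 0.14062, 1/4 · 0.0625 = 0.015625; with total 0.28954.
Therefore the posterior P(jar D | data) = (0.015625) / (0.28954) = 0.053966.

0.054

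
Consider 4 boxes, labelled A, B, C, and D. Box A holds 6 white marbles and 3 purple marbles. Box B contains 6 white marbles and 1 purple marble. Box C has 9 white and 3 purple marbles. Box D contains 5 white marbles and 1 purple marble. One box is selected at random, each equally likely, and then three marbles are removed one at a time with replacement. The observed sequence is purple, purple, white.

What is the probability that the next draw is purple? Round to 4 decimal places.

0.2647

Under each hypothesis, the probability of the observed sequence is: P(data | box A) = (3/9)(3/9)(6/9) = 0.074074; P(data | box B) = (1/7)(1/7)(6/7) = 0.017493; P(data | box C) = (3/12)(3/12)(9/12) = 0.046875; P(data | box D) = (1/6)(1/6)(5/6) = 0.023148.
Multiplying each by its prior: 1/4 · 0.074074 = 0.018519, 1/4 · 0.017493 = 0.0043732, 1/4 · 0.046875 = 0.011719, 1/4 · 0.023148 = 0.005787; with total 0.040397.
Dividing through by the total gives posterior P(box A | data) = 0.45841, P(box B | data) = 0.10825, P(box C | data) = 0.29009, P(box D | data) = 0.14325.
So P(purple next | data) = Σ P(purple next | H) P(H | data) = (1/3)(0.45841) + (1/7)(0.10825) + (1/4)(0.29009) + (1/6)(0.14325) = 0.26466.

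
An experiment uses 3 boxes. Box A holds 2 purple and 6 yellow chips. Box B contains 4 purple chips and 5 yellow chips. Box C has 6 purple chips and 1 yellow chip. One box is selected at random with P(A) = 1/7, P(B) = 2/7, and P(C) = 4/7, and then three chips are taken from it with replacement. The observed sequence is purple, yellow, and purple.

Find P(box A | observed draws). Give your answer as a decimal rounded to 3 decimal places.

0.068

For each hypothesis, P(data | H) works out to: P(data | box A) = (2/8)(6/8)(2/8) = 0.046875; P(data | box B) = (4/9)(5/9)(4/9) = 0.10974; P(data | box C) = (6/7)(1/7)(6/7) = 0.10496.
Multiplying each by its prior: 1/7 · 0.046875 = 0.0066964, 2/7 · 0.10974 = 0.031354, 4/7 · 0.10496 = 0.059975; summing to 0.098026.
Hence P(box A | data) = (0.0066964) / (0.098026) = 0.068313.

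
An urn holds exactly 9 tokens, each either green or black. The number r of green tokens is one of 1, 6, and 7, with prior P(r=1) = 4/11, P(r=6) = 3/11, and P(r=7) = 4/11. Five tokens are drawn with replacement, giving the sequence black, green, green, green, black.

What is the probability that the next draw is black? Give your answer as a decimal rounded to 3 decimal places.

0.293

For each hypothesis, P(data | H) works out to: P(data | r = 1) = (8/9)(1/9)(1/9)(1/9)(8/9) = 0.0010838; P(data | r = 6) = (3/9)(6/9)(6/9)(6/9)(3/9) = 0.032922; P(data | r = 7) = (2/9)(7/9)(7/9)(7/9)(2/9) = 0.023235.
Multiplying each by its prior: 4/11 · 0.0010838 = 0.00039413, 3/11 · 0.032922 = 0.0089787, 4/11 · 0.023235 = 0.0084491; with total 0.017822.
Dividing through by the total gives posterior P(r = 1 | data) = 0.022115, P(r = 6 | data) = 0.5038, P(r = 7 | data) = 0.47408.
The predictive probability is P(black next | data) = (8/9)(0.022115) + (1/3)(0.5038) + (2/9)(0.47408) = 0.29294.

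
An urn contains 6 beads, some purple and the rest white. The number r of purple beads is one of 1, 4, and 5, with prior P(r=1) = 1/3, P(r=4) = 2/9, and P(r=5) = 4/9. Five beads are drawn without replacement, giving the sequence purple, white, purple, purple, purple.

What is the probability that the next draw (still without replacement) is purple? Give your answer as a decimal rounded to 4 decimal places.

Compute the likelihood of the observed sequence for each case: P(data | r = 1) = (1/6)(5/5)(0/4) = 0; P(data | r = 4) = (4/6)(2/5)(3/4)(2/3)(1/2) = 1/15; P(data | r = 5) = (5/6)(1/5)(4/4)(3/3)(2/2) = 1/6.
The prior-weighted likelihoods are 1/3 · 0 = 0, 2/9 · 1/15 = 2/135, 4/9 · 1/6 = 2/27; summing to 4/45.
The posterior is then P(r = 1 | data) = 0, P(r = 4 | data) = 1/6, P(r = 5 | data) = 5/6.
Averaging over the posterior, P(purple next | data) = (0)(1/6) + (1)(5/6) = 5/6.

0.8333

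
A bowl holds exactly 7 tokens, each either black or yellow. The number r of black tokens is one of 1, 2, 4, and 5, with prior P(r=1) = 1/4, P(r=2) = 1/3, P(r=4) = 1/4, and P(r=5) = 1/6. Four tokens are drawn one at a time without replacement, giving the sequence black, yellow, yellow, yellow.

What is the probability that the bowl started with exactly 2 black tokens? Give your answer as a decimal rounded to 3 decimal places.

Under each hypothesis, the probability of the observed sequence is: P(data | r = 1) = (1/7)(6/6)(5/5)(4/4) = 1/7; P(data | r = 2) = (2/7)(5/6)(4/5)(3/4) = 1/7; P(data | r = 4) = (4/7)(3/6)(2/5)(1/4) = 1/35; P(data | r = 5) = (5/7)(2/6)(1/5)(0/4) = 0.
The prior-weighted likelihoods are 1/4 · 1/7 = 1/28, 1/3 · 1/7 = 1/21, 1/4 · 1/35 = 1/140, 1/6 · 0 = 0; with total 19/210.
Therefore the posterior P(r = 2 | data) = (1/21) / (19/210) = 10/19.

0.526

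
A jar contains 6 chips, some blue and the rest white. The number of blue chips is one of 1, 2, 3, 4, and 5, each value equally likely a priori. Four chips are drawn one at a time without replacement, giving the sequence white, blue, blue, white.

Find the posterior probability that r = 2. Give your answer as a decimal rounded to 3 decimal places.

The likelihood of the observed sequence under each hypothesis: P(data | r = 1) = (5/6)(1/5)(0/4) = 0; P(data | r = 2) = (4/6)(2/5)(1/4)(3/3) = 1/15; P(data | r = 3) = (3/6)(3/5)(2/4)(2/3) = 1/10; P(data | r = 4) = (2/6)(4/5)(3/4)(1/3) = 1/15; P(data | r = 5) = (1/6)(5/5)(4/4)(0/3) = 0.
The prior-weighted likelihoods are 1/5 · 0 = 0, 1/5 · 1/15 = 1/75, 1/5 · 1/10 = 1/50, 1/5 · 1/15 = 1/75, 1/5 · 0 = 0; these sum to 7/150.
So P(r = 2 | data) = (1/75) / (7/150) = 2/7.

0.286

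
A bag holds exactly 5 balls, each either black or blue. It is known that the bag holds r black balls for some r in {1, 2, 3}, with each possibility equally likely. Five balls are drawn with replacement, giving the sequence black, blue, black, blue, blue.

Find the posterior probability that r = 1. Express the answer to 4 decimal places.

For each hypothesis, P(data | H) works out to: P(data | r = 1) = (1/5)(4/5)(1/5)(4/5)(4/5) = 0.02048; P(data | r = 2) = (2/5)(3/5)(2/5)(3/5)(3/5) = 0.03456; P(data | r = 3) = (3/5)(2/5)(3/5)(2/5)(2/5) = 0.02304.
The prior-weighted likelihoods are 1/3 · 0.02048 = 0.0068267, 1/3 · 0.03456 = 0.01152, 1/3 · 0.02304 = 0.00768; with total 0.026027.
So P(r = 1 | data) = (0.0068267) / (0.026027) = 0.2623.

0.2623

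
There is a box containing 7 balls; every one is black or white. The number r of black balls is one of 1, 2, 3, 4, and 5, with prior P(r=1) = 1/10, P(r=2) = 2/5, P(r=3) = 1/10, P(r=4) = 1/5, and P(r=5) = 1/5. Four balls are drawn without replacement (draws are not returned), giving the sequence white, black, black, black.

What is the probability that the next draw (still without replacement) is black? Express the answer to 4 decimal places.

0.5098

For each hypothesis, P(data | H) works out to: P(data | r = 1) = (6/7)(1/6)(0/5) = 0; P(data | r = 2) = (5/7)(2/6)(1/5)(0/4) = 0; P(data | r = 3) = (4/7)(3/6)(2/5)(1/4) = 1/35; P(data | r = 4) = (3/7)(4/6)(3/5)(2/4) = 3/35; P(data | r = 5) = (2/7)(5/6)(4/5)(3/4) = 1/7.
Multiplying each by its prior: 1/10 · 0 = 0, 2/5 · 0 = 0, 1/10 · 1/35 = 1/350, 1/5 · 3/35 = 3/175, 1/5 · 1/7 = 1/35; these sum to 17/350.
Normalising, the posterior is P(r = 1 | data) = 0, P(r = 2 | data) = 0, P(r = 3 | data) = 1/17, P(r = 4 | data) = 6/17, P(r = 5 | data) = 10/17.
So P(black next | data) = Σ P(black next | H) P(H | data) = (0)(1/17) + (1/3)(6/17) + (2/3)(10/17) = 26/51.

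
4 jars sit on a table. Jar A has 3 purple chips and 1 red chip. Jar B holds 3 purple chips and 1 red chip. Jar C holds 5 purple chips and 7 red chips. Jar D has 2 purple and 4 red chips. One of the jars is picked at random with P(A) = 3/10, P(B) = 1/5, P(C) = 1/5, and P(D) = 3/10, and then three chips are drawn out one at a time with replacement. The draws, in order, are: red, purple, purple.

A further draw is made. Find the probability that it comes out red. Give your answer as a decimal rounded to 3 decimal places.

Under each hypothesis, the probability of the observed sequence is: P(data | jar A) = (1/4)(3/4)(3/4) = 0.14062; P(data | jar B) = (1/4)(3/4)(3/4) = 0.14062; P(data | jar C) = (7/12)(5/12)(5/12) = 0.10127; P(data | jar D) = (4/6)(2/6)(2/6) = 0.074074.
The prior-weighted likelihoods are 3/10 · 0.14062 = 0.042188, 1/5 · 0.14062 = 0.028125, 1/5 · 0.10127 = 0.020255, 3/10 · 0.074074 = 0.022222; with total 0.11279.
Dividing through by the total gives posterior P(jar A | data) = 0.37404, P(jar B | data) = 0.24936, P(jar C | data) = 0.17958, P(jar D | data) = 0.19702.
So P(red next | data) = Σ P(red next | H) P(H | data) = (1/4)(0.37404) + (1/4)(0.24936) + (7/12)(0.17958) + (2/3)(0.19702) = 0.39195.

0.392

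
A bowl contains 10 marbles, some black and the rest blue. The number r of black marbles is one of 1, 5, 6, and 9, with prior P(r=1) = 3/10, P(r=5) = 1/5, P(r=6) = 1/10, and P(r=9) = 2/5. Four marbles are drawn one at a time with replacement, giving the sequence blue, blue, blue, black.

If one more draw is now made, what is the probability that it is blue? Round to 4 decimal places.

Compute the likelihood of the observed sequence for each case: P(data | r = 1) = (9/10)(9/10)(9/10)(1/10) = 0.0729; P(data | r = 5) = (5/10)(5/10)(5/10)(5/10) = 0.0625; P(data | r = 6) = (4/10)(4/10)(4/10)(6/10) = 0.0384; P(data | r = 9) = (1/10)(1/10)(1/10)(9/10) = 0.0009.
Multiplying each by its prior: 3/10 · 0.0729 = 0.02187, 1/5 · 0.0625 = 0.0125, 1/10 · 0.0384 = 0.00384, 2/5 · 0.0009 = 0.00036; these sum to 0.03857.
Normalising, the posterior is P(r = 1 | data) = 0.56702, P(r = 5 | data) = 0.32409, P(r = 6 | data) = 0.099559, P(r = 9 | data) = 0.0093337.
Averaging over the posterior, P(blue next | data) = (9/10)(0.56702) + (1/2)(0.32409) + (2/5)(0.099559) + (1/10)(0.0093337) = 0.71312.

0.7131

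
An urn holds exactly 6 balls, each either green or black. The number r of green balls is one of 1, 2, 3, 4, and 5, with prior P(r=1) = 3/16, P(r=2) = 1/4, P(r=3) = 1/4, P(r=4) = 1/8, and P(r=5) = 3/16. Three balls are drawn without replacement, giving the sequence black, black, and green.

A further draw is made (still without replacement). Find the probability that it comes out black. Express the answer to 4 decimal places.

0.6066

Under each hypothesis, the probability of the observed sequence is: P(data | r = 1) = (5/6)(4/5)(1/4) = 1/6; P(data | r = 2) = (4/6)(3/5)(2/4) = 1/5; P(data | r = 3) = (3/6)(2/5)(3/4) = 3/20; P(data | r = 4) = (2/6)(1/5)(4/4) = 1/15; P(data | r = 5) = (1/6)(0/5) = 0.
Multiplying each by its prior: 3/16 · 1/6 = 1/32, 1/4 · 1/5 = 1/20, 1/4 · 3/20 = 3/80, 1/8 · 1/15 = 1/120, 3/16 · 0 = 0; summing to 61/480.
Normalising, the posterior is P(r = 1 | data) = 15/61, P(r = 2 | data) = 24/61, P(r = 3 | data) = 18/61, P(r = 4 | data) = 4/61, P(r = 5 | data) = 0.
Averaging over the posterior, P(black next | data) = (1)(15/61) + (2/3)(24/61) + (1/3)(18/61) + (0)(4/61) = 37/61.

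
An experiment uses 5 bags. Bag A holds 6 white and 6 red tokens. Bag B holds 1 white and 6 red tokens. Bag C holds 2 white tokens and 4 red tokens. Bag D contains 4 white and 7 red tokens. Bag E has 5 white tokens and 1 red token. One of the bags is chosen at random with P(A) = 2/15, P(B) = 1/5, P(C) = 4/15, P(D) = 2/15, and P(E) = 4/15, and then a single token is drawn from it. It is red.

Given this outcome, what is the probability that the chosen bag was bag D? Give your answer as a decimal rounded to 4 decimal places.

The likelihood of this draw under each hypothesis: P(data | bag A) = (6/12) = 0.5; P(data | bag B) = (6/7) = 0.85714; P(data | bag C) = (4/6) = 0.66667; P(data | bag D) = (7/11) = 0.63636; P(data | bag E) = (1/6) = 0.16667.
Multiplying each by its prior: 2/15 · 0.5 = 0.066667, 1/5 · 0.85714 = 0.17143, 4/15 · 0.66667 = 0.17778, 2/15 · 0.63636 = 0.084848, 4/15 · 0.16667 = 0.044444; summing to 0.54517.
So P(bag D | data) = (0.084848) / (0.54517) = 0.15564.

0.1556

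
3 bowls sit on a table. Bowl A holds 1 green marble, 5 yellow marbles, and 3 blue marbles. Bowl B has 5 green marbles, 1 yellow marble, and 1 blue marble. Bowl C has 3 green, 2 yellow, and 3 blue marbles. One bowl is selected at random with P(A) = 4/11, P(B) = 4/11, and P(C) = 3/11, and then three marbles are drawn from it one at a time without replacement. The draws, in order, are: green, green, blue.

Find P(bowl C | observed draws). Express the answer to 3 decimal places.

Under each hypothesis, the probability of the observed sequence is: P(data | bowl A) = (1/9)(0/8) = 0; P(data | bowl B) = (5/7)(4/6)(1/5) = 2/21; P(data | bowl C) = (3/8)(2/7)(3/6) = 3/56.
The prior-weighted likelihoods are 4/11 · 0 = 0, 4/11 · 2/21 = 8/231, 3/11 · 3/56 = 9/616; summing to 13/264.
So P(bowl C | data) = (9/616) / (13/264) = 27/91.

0.297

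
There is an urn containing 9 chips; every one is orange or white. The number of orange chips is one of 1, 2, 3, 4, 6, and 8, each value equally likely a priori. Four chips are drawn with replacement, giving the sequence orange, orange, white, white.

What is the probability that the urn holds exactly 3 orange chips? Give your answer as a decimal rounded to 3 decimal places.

0.236

For each hypothesis, P(data | H) works out to: P(data | r = 1) = (1/9)(1/9)(8/9)(8/9) = 0.0097546; P(data | r = 2) = (2/9)(2/9)(7/9)(7/9) = 0.029873; P(data | r = 3) = (3/9)(3/9)(6/9)(6/9) = 0.049383; P(data | r = 4) = (4/9)(4/9)(5/9)(5/9) = 0.060966; P(data | r = 6) = (6/9)(6/9)(3/9)(3/9) = 0.049383; P(data | r = 8) = (8/9)(8/9)(1/9)(1/9) = 0.0097546.
Weighting by the prior gives 1/6 · 0.0097546 = 0.0016258, 1/6 · 0.029873 = 0.0049789, 1/6 · 0.049383 = 0.0082305, 1/6 · 0.060966 = 0.010161, 1/6 · 0.049383 = 0.0082305, 1/6 · 0.0097546 = 0.0016258; with total 0.034852.
So P(r = 3 | data) = (0.0082305) / (0.034852) = 0.23615.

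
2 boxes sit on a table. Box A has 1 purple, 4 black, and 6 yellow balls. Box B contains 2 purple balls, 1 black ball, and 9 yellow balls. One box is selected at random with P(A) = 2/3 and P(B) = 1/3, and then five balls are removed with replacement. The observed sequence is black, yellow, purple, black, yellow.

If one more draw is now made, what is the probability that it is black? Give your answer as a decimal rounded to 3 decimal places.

The likelihood of the observed sequence under each hypothesis: P(data | box A) = (4/11)(6/11)(1/11)(4/11)(6/11) = 0.0035765; P(data | box B) = (1/12)(9/12)(2/12)(1/12)(9/12) = 0.00065104.
Multiplying each by its prior: 2/3 · 0.0035765 = 0.0023843, 1/3 · 0.00065104 = 0.00021701; with total 0.0026014.
Normalising, the posterior is P(box A | data) = 0.91658, P(box B | data) = 0.083424.
So P(black next | data) = Σ P(black next | H) P(H | data) = (4/11)(0.91658) + (1/12)(0.083424) = 0.34025.

0.340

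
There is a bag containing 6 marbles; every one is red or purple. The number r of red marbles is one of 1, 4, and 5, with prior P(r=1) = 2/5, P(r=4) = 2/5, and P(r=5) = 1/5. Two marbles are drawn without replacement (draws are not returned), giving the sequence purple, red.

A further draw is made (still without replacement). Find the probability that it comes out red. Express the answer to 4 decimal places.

Under each hypothesis, the probability of the observed sequence is: P(data | r = 1) = (5/6)(1/5) = 1/6; P(data | r = 4) = (2/6)(4/5) = 4/15; P(data | r = 5) = (1/6)(5/5) = 1/6.
The prior-weighted likelihoods are 2/5 · 1/6 = 1/15, 2/5 · 4/15 = 8/75, 1/5 · 1/6 = 1/30; with total 31/150.
Dividing through by the total gives posterior P(r = 1 | data) = 10/31, P(r = 4 | data) = 16/31, P(r = 5 | data) = 5/31.
So P(red next | data) = Σ P(red next | H) P(H | data) = (0)(10/31) + (3/4)(16/31) + (1)(5/31) = 17/31.

0.5484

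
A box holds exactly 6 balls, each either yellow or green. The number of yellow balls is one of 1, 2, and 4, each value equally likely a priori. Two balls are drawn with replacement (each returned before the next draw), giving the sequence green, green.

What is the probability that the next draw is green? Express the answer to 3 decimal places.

For each hypothesis, P(data | H) works out to: P(data | r = 1) = (5/6)(5/6) = 25/36; P(data | r = 2) = (4/6)(4/6) = 4/9; P(data | r = 4) = (2/6)(2/6) = 1/9.
Weighting by the prior gives 1/3 · 25/36 = 25/108, 1/3 · 4/9 = 4/27, 1/3 · 1/9 = 1/27; summing to 5/12.
Normalising, the posterior is P(r = 1 | data) = 5/9, P(r = 2 | data) = 16/45, P(r = 4 | data) = 4/45.
Averaging over the posterior, P(green next | data) = (5/6)(5/9) + (2/3)(16/45) + (1/3)(4/45) = 197/270.

0.730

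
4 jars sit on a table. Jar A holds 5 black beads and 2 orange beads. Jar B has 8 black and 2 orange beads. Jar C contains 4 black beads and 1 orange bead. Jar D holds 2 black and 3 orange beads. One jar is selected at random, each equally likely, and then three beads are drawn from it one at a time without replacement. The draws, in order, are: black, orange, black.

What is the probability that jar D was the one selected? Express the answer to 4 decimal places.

0.1548

Compute the likelihood of the observed sequence for each case: P(data | jar A) = (5/7)(2/6)(4/5) = 0.19048; P(data | jar B) = (8/10)(2/9)(7/8) = 0.15556; P(data | jar C) = (4/5)(1/4)(3/3) = 0.2; P(data | jar D) = (2/5)(3/4)(1/3) = 0.1.
Weighting by the prior gives 1/4 · 0.19048 = 0.047619, 1/4 · 0.15556 = 0.038889, 1/4 · 0.2 = 0.05, 1/4 · 0.1 = 0.025; summing to 0.16151.
Hence P(jar D | data) = (0.025) / (0.16151) = 0.15479.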